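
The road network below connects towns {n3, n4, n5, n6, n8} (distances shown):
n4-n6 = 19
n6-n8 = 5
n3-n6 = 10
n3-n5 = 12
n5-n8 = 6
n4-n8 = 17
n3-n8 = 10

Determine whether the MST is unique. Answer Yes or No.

Kruskal's algorithm — process edges by increasing weight (ties by edge label):
n6-n8 (5): add — endpoints in different components.
n5-n8 (6): add — endpoints in different components.
n3-n6 (10): add — endpoints in different components.
n3-n8 (10): skip — n3 and n8 already connected.
n3-n5 (12): skip — n3 and n5 already connected.
n4-n8 (17): add — endpoints in different components.
Non-tree edge n3-n8 has weight 10, equal to the heaviest edge on its tree cycle — swapping gives another MST of the same weight. Not unique.

No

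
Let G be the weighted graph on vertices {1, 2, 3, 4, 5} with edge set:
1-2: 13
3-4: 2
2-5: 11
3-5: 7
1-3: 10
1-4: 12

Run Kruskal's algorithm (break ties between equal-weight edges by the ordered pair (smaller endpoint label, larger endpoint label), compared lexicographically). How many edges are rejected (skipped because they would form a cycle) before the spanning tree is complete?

0

Kruskal's algorithm — process edges by increasing weight (ties by edge label):
3-4 (2): add — endpoints in different components.
3-5 (7): add — endpoints in different components.
1-3 (10): add — endpoints in different components.
2-5 (11): add — endpoints in different components.
Edges rejected before the tree was complete: 0.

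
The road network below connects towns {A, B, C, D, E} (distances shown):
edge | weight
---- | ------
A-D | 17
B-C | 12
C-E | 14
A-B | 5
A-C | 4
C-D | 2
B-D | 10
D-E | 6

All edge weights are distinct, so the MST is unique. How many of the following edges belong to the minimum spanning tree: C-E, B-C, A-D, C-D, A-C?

Kruskal: consider edges lightest-first.
C-D (2): add. Components now {A} {B} {C,D} {E}
A-C (4): add. Components now {A,C,D} {B} {E}
A-B (5): add. Components now {A,B,C,D} {E}
D-E (6): add. Components now {A,B,C,D,E}
MST edge set: {C-D, A-C, A-B, D-E}.
Of the listed edges, {C-D, A-C} are in the MST → 2.

2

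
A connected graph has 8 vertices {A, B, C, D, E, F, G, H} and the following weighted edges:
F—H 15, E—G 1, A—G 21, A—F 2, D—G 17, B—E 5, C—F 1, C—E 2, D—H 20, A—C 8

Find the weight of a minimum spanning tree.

Prim's algorithm from B:
Step 1: frontier [B—E 5] → take B—E (5); add E.
Step 2: frontier [E—G 1, C—E 2] → take E—G (1); add G.
Step 3: frontier [C—E 2, D—G 17, A—G 21] → take C—E (2); add C.
Step 4: frontier [C—F 1, A—C 8, D—G 17, A—G 21] → take C—F (1); add F.
Step 5: frontier [A—C 8, A—F 2, F—H 15, D—G 17, A—G 21] → take A—F (2); add A.
Step 6: frontier [F—H 15, D—G 17] → take F—H (15); add H.
Step 7: frontier [D—G 17, D—H 20] → take D—G (17); add D.
MST edges: B—E, E—G, C—E, C—F, A—F, F—H, D—G; total weight 5+1+2+1+2+15+17 = 43.

43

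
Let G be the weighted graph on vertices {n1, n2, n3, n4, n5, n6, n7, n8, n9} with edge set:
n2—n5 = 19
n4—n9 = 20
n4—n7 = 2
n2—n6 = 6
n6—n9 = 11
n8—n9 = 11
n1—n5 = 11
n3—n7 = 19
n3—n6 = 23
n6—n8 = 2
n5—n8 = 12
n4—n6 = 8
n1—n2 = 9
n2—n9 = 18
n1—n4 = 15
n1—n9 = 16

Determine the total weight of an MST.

68

Kruskal: consider edges lightest-first.
n4—n7 (2): add — endpoints in different components.
n6—n8 (2): add — endpoints in different components.
n2—n6 (6): add — endpoints in different components.
n4—n6 (8): add — endpoints in different components.
n1—n2 (9): add — endpoints in different components.
n1—n5 (11): add — endpoints in different components.
n6—n9 (11): add — endpoints in different components.
n8—n9 (11): skip — n8 and n9 already connected.
n5—n8 (12): skip — n5 and n8 already connected.
n1—n4 (15): skip — n1 and n4 already connected.
n1—n9 (16): skip — n1 and n9 already connected.
n2—n9 (18): skip — n2 and n9 already connected.
n2—n5 (19): skip — n5 and n2 already connected.
n3—n7 (19): add — endpoints in different components.
MST edges: n4—n7, n6—n8, n2—n6, n4—n6, n1—n2, n1—n5, n6—n9, n3—n7; total weight 2+2+6+8+9+11+11+19 = 68.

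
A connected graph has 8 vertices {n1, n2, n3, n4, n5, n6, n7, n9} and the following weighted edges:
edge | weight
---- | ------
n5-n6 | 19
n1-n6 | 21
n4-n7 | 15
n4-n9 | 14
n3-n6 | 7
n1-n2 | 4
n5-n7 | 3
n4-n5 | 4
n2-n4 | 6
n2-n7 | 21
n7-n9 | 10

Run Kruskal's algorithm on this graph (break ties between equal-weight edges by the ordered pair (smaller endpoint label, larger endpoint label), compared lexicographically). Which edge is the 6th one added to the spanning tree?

Kruskal: consider edges lightest-first.
n5-n7 (3): add — endpoints in different components.
n1-n2 (4): add — endpoints in different components.
n4-n5 (4): add — endpoints in different components.
n2-n4 (6): add — endpoints in different components.
n3-n6 (7): add — endpoints in different components.
n7-n9 (10): add — endpoints in different components.
n4-n9 (14): skip — n4 and n9 already connected.
n4-n7 (15): skip — n4 and n7 already connected.
n5-n6 (19): add — endpoints in different components.
The 6th edge added is n7-n9.

n7-n9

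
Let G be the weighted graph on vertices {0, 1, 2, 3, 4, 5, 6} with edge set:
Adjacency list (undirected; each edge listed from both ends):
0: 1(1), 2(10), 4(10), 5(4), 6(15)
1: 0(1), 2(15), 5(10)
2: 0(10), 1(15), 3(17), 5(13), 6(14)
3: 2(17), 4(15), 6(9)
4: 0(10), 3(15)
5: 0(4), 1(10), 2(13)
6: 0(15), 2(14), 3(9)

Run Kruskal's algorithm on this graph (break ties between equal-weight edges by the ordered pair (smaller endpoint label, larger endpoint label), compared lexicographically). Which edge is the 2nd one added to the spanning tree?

Sort edges by weight, then run Kruskal:
0 1 (1): add. Components now {0,1} {2} {3} {4} {5} {6}
0 5 (4): add. Components now {0,1,5} {2} {3} {4} {6}
3 6 (9): add. Components now {0,1,5} {2} {3,6} {4}
0 2 (10): add. Components now {0,1,2,5} {3,6} {4}
0 4 (10): add. Components now {0,1,2,4,5} {3,6}
1 5 (10): skip — 1 and 5 already connected.
2 5 (13): skip — 2 and 5 already connected.
2 6 (14): add. Components now {0,1,2,3,4,5,6}
The 2nd edge added is 0 5.

0-5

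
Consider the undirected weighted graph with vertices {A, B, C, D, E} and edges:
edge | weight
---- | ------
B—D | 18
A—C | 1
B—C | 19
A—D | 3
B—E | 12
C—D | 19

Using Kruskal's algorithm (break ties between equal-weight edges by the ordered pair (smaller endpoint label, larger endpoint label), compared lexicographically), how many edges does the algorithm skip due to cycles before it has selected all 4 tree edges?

0

Sort edges by weight, then run Kruskal:
A—C (1): add — endpoints in different components.
A—D (3): add — endpoints in different components.
B—E (12): add — endpoints in different components.
B—D (18): add — endpoints in different components.
Edges rejected before the tree was complete: 0.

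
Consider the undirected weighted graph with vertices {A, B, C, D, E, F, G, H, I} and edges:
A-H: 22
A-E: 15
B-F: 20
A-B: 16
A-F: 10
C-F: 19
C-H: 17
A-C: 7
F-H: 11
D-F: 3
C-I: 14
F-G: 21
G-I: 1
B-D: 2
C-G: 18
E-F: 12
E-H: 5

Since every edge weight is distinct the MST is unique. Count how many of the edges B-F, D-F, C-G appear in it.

1

Kruskal: consider edges lightest-first.
G-I (1): add — endpoints in different components.
B-D (2): add — endpoints in different components.
D-F (3): add — endpoints in different components.
E-H (5): add — endpoints in different components.
A-C (7): add — endpoints in different components.
A-F (10): add — endpoints in different components.
F-H (11): add — endpoints in different components.
E-F (12): skip — E and F already connected.
C-I (14): add — endpoints in different components.
MST edge set: {G-I, B-D, D-F, E-H, A-C, A-F, F-H, C-I}.
Of the listed edges, {D-F} are in the MST → 1.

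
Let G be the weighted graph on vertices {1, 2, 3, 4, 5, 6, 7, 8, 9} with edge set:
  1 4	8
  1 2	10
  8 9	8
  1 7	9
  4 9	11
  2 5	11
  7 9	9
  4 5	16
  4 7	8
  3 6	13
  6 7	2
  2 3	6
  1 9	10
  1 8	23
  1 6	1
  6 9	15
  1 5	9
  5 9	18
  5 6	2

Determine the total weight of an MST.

Grow the tree from 3 using Prim:
Step 1: cheapest edge leaving the tree is 2 3 (6); add 2.
Step 2: cheapest edge leaving the tree is 1 2 (10); add 1.
Step 3: cheapest edge leaving the tree is 1 6 (1); add 6.
Step 4: cheapest edge leaving the tree is 5 6 (2); add 5.
Step 5: cheapest edge leaving the tree is 6 7 (2); add 7.
Step 6: cheapest edge leaving the tree is 1 4 (8); add 4.
Step 7: cheapest edge leaving the tree is 7 9 (9); add 9.
Step 8: cheapest edge leaving the tree is 8 9 (8); add 8.
MST edges: 2 3, 1 2, 1 6, 5 6, 6 7, 1 4, 7 9, 8 9; total weight 6+10+1+2+2+8+9+8 = 46.

46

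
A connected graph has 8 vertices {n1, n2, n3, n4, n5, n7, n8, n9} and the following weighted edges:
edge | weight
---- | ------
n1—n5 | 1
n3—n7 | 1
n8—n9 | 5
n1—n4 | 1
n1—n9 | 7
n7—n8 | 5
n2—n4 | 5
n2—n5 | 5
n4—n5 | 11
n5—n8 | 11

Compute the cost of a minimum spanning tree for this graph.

25

Prim, starting at n9.
Step 1: cheapest edge leaving the tree is n8—n9 (5); add n8.
Step 2: cheapest edge leaving the tree is n7—n8 (5); add n7.
Step 3: cheapest edge leaving the tree is n3—n7 (1); add n3.
Step 4: cheapest edge leaving the tree is n1—n9 (7); add n1.
Step 5: cheapest edge leaving the tree is n1—n4 (1); add n4.
Step 6: cheapest edge leaving the tree is n1—n5 (1); add n5.
Step 7: cheapest edge leaving the tree is n2—n4 (5); add n2.
MST edges: n8—n9, n7—n8, n3—n7, n1—n9, n1—n4, n1—n5, n2—n4; total weight 5+5+1+7+1+1+5 = 25.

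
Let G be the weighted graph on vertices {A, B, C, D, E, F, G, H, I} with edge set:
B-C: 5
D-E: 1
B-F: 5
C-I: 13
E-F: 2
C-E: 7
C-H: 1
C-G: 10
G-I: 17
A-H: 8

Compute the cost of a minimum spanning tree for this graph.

Prim, starting at F.
Step 1: frontier [E-F 2, B-F 5] → take E-F (2); add E.
Step 2: frontier [D-E 1, C-E 7, B-F 5] → take D-E (1); add D.
Step 3: frontier [C-E 7, B-F 5] → take B-F (5); add B.
Step 4: frontier [B-C 5, C-E 7] → take B-C (5); add C.
Step 5: frontier [C-H 1, C-G 10, C-I 13] → take C-H (1); add H.
Step 6: frontier [C-G 10, C-I 13, A-H 8] → take A-H (8); add A.
Step 7: frontier [C-G 10, C-I 13] → take C-G (10); add G.
Step 8: frontier [C-I 13, G-I 17] → take C-I (13); add I.
MST edges: E-F, D-E, B-F, B-C, C-H, A-H, C-G, C-I; total weight 2+1+5+5+1+8+10+13 = 45.

45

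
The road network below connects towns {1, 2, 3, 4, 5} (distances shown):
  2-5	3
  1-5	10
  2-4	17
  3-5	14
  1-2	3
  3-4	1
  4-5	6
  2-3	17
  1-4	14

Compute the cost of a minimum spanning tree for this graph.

13

Prim, starting at 1.
Step 1: cheapest edge leaving the tree is 1-2 (3); add 2.
Step 2: cheapest edge leaving the tree is 2-5 (3); add 5.
Step 3: cheapest edge leaving the tree is 4-5 (6); add 4.
Step 4: cheapest edge leaving the tree is 3-4 (1); add 3.
MST edges: 1-2, 2-5, 4-5, 3-4; total weight 3+3+6+1 = 13.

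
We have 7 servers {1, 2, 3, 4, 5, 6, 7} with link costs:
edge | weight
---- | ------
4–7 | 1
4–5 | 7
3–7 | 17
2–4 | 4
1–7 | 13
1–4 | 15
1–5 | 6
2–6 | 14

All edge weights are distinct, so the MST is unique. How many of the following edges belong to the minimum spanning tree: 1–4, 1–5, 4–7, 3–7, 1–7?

3

Kruskal's algorithm — process edges by increasing weight (ties by edge label):
4–7 (1): add. Components now {1} {2} {3} {4,7} {5} {6}
2–4 (4): add. Components now {1} {2,4,7} {3} {5} {6}
1–5 (6): add. Components now {1,5} {2,4,7} {3} {6}
4–5 (7): add. Components now {1,2,4,5,7} {3} {6}
1–7 (13): skip — 1 and 7 already connected.
2–6 (14): add. Components now {1,2,4,5,6,7} {3}
1–4 (15): skip — 1 and 4 already connected.
3–7 (17): add. Components now {1,2,3,4,5,6,7}
MST edge set: {4–7, 2–4, 1–5, 4–5, 2–6, 3–7}.
Of the listed edges, {1–5, 4–7, 3–7} are in the MST → 3.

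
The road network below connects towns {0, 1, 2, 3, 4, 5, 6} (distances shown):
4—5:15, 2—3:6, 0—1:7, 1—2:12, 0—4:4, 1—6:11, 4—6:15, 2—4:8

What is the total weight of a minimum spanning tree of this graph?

Kruskal: consider edges lightest-first.
0—4 (4): add — endpoints in different components.
2—3 (6): add — endpoints in different components.
0—1 (7): add — endpoints in different components.
2—4 (8): add — endpoints in different components.
1—6 (11): add — endpoints in different components.
1—2 (12): skip — 1 and 2 already connected.
4—5 (15): add — endpoints in different components.
MST edges: 0—4, 2—3, 0—1, 2—4, 1—6, 4—5; total weight 4+6+7+8+11+15 = 51.

51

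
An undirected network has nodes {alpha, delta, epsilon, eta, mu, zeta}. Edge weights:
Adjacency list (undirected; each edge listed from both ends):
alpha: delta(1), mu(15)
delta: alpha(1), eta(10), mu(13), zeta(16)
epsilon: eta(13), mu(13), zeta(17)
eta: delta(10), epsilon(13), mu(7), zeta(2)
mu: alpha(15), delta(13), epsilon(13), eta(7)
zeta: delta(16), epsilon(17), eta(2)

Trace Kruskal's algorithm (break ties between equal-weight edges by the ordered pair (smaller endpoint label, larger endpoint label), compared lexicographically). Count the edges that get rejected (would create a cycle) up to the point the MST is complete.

1

Kruskal's algorithm — process edges by increasing weight (ties by edge label):
alpha delta (1): add. Components now {alpha,delta} {mu} {zeta} {eta} {epsilon}
eta zeta (2): add. Components now {alpha,delta} {mu} {eta,zeta} {epsilon}
eta mu (7): add. Components now {alpha,delta} {eta,mu,zeta} {epsilon}
delta eta (10): add. Components now {alpha,delta,eta,mu,zeta} {epsilon}
delta mu (13): skip — delta and mu already connected.
epsilon eta (13): add. Components now {alpha,delta,epsilon,eta,mu,zeta}
Edges rejected before the tree was complete: 1.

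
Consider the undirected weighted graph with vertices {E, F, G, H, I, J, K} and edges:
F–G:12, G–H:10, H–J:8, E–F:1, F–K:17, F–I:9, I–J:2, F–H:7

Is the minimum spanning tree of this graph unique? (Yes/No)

Sort edges by weight, then run Kruskal:
E–F (1): add. Components now {E,F} {G} {H} {I} {J} {K}
I–J (2): add. Components now {E,F} {G} {H} {I,J} {K}
F–H (7): add. Components now {E,F,H} {G} {I,J} {K}
H–J (8): add. Components now {E,F,H,I,J} {G} {K}
F–I (9): skip — F and I already connected.
G–H (10): add. Components now {E,F,G,H,I,J} {K}
F–G (12): skip — F and G already connected.
F–K (17): add. Components now {E,F,G,H,I,J,K}
Every non-tree edge has weight strictly greater than the heaviest edge on the tree path between its endpoints, so the MST is unique.

Yes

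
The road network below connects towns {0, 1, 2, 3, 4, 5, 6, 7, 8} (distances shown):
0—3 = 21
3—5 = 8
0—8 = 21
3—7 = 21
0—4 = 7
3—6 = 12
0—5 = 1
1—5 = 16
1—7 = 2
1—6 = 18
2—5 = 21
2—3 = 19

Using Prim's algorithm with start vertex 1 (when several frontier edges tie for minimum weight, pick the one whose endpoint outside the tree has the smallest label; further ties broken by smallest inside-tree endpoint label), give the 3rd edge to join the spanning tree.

0-5

Grow the tree from 1 using Prim:
Step 1: frontier [1—7 2, 1—5 16, 1—6 18] → take 1—7 (2); add 7.
Step 2: frontier [1—5 16, 1—6 18, 3—7 21] → take 1—5 (16); add 5.
Step 3: frontier [1—6 18, 0—5 1, 3—5 8, 2—5 21, 3—7 21] → take 0—5 (1); add 0.
Step 4: frontier [0—4 7, 0—3 21, 0—8 21, 1—6 18, 3—5 8, 2—5 21, 3—7 21] → take 0—4 (7); add 4.
Step 5: frontier [0—3 21, 0—8 21, 1—6 18, 3—5 8, 2—5 21, 3—7 21] → take 3—5 (8); add 3.
Step 6: frontier [0—8 21, 1—6 18, 3—6 12, 2—3 19, 2—5 21] → take 3—6 (12); add 6.
Step 7: frontier [0—8 21, 2—3 19, 2—5 21] → take 2—3 (19); add 2.
Step 8: frontier [0—8 21] → take 0—8 (21); add 8.
The 3rd edge added is 0—5.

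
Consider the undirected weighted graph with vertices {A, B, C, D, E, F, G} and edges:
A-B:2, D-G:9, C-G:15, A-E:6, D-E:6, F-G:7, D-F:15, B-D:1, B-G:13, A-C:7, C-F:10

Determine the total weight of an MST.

32

Kruskal's algorithm — process edges by increasing weight (ties by edge label):
B-D (1): add — endpoints in different components.
A-B (2): add — endpoints in different components.
A-E (6): add — endpoints in different components.
D-E (6): skip — D and E already connected.
A-C (7): add — endpoints in different components.
F-G (7): add — endpoints in different components.
D-G (9): add — endpoints in different components.
MST edges: B-D, A-B, A-E, A-C, F-G, D-G; total weight 1+2+6+7+7+9 = 32.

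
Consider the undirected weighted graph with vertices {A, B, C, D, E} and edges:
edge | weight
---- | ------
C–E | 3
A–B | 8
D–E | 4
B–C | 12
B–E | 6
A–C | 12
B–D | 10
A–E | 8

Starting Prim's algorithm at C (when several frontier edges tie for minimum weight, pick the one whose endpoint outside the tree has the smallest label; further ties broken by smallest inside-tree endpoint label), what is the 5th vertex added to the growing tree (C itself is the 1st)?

A

Prim, starting at C.
Step 1: cheapest edge leaving the tree is C–E (3); add E.
Step 2: cheapest edge leaving the tree is D–E (4); add D.
Step 3: cheapest edge leaving the tree is B–E (6); add B.
Step 4: cheapest edge leaving the tree is A–B (8); add A.
Vertex order: C, E, D, B, A. The 5th vertex is A.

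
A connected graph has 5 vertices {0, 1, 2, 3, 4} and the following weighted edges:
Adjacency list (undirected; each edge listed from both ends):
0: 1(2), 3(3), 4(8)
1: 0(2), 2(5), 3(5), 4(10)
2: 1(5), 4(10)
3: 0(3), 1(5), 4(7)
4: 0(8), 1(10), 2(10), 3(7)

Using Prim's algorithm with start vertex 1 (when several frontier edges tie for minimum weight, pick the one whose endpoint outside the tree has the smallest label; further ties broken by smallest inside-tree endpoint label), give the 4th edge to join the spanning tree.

Prim's algorithm from 1:
Step 1: frontier [0 1 2, 1 2 5, 1 3 5, 1 4 10] → take 0 1 (2); add 0.
Step 2: frontier [0 3 3, 0 4 8, 1 2 5, 1 3 5, 1 4 10] → take 0 3 (3); add 3.
Step 3: frontier [0 4 8, 1 2 5, 1 4 10, 3 4 7] → take 1 2 (5); add 2.
Step 4: frontier [0 4 8, 1 4 10, 2 4 10, 3 4 7] → take 3 4 (7); add 4.
The 4th edge added is 3 4.

3-4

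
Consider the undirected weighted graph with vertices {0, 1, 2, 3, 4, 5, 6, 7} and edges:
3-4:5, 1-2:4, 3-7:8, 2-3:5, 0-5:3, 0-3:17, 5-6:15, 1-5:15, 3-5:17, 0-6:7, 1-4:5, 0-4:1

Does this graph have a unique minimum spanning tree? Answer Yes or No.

No

Kruskal: consider edges lightest-first.
0-4 (1): add — endpoints in different components.
0-5 (3): add — endpoints in different components.
1-2 (4): add — endpoints in different components.
1-4 (5): add — endpoints in different components.
2-3 (5): add — endpoints in different components.
3-4 (5): skip — 3 and 4 already connected.
0-6 (7): add — endpoints in different components.
3-7 (8): add — endpoints in different components.
Non-tree edge 3-4 has weight 5, equal to the heaviest edge on its tree cycle — swapping gives another MST of the same weight. Not unique.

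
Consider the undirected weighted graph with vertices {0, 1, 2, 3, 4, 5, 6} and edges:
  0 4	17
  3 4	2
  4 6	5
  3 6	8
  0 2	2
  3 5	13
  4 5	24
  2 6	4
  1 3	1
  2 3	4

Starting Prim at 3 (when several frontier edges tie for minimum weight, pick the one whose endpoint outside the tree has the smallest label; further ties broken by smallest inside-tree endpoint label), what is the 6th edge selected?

3-5

Prim's algorithm from 3:
Step 1: frontier [1 3 1, 3 4 2, 2 3 4, 3 6 8, 3 5 13] → take 1 3 (1); add 1.
Step 2: frontier [3 4 2, 2 3 4, 3 6 8, 3 5 13] → take 3 4 (2); add 4.
Step 3: frontier [2 3 4, 3 6 8, 3 5 13, 4 6 5, 0 4 17, 4 5 24] → take 2 3 (4); add 2.
Step 4: frontier [0 2 2, 2 6 4, 3 6 8, 3 5 13, 4 6 5, 0 4 17, 4 5 24] → take 0 2 (2); add 0.
Step 5: frontier [2 6 4, 3 6 8, 3 5 13, 4 6 5, 4 5 24] → take 2 6 (4); add 6.
Step 6: frontier [3 5 13, 4 5 24] → take 3 5 (13); add 5.
The 6th edge added is 3 5.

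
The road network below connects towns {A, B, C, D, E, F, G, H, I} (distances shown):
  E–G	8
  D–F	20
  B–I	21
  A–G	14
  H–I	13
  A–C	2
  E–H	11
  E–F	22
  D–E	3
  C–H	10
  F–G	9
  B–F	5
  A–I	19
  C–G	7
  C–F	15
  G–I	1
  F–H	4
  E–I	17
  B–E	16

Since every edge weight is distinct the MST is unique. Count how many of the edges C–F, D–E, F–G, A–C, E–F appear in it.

Kruskal's algorithm — process edges by increasing weight (ties by edge label):
G–I (1): add — endpoints in different components.
A–C (2): add — endpoints in different components.
D–E (3): add — endpoints in different components.
F–H (4): add — endpoints in different components.
B–F (5): add — endpoints in different components.
C–G (7): add — endpoints in different components.
E–G (8): add — endpoints in different components.
F–G (9): add — endpoints in different components.
MST edge set: {G–I, A–C, D–E, F–H, B–F, C–G, E–G, F–G}.
Of the listed edges, {D–E, F–G, A–C} are in the MST → 3.

3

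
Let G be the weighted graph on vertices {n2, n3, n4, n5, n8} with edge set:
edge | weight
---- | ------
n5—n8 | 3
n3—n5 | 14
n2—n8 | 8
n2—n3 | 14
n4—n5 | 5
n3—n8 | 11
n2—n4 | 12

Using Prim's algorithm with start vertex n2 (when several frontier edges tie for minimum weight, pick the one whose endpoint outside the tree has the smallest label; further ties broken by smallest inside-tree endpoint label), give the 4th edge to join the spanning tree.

Prim, starting at n2.
Step 1: frontier [n2—n8 8, n2—n4 12, n2—n3 14] → take n2—n8 (8); add n8.
Step 2: frontier [n2—n4 12, n2—n3 14, n5—n8 3, n3—n8 11] → take n5—n8 (3); add n5.
Step 3: frontier [n2—n4 12, n2—n3 14, n4—n5 5, n3—n5 14, n3—n8 11] → take n4—n5 (5); add n4.
Step 4: frontier [n2—n3 14, n3—n5 14, n3—n8 11] → take n3—n8 (11); add n3.
The 4th edge added is n3—n8.

n3-n8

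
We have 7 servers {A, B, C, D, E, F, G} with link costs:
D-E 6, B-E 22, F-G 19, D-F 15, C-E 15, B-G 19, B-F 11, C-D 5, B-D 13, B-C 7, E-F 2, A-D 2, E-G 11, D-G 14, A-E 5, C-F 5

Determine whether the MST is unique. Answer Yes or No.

No

Sort edges by weight, then run Kruskal:
A-D (2): add. Components now {A,D} {B} {C} {E} {F} {G}
E-F (2): add. Components now {A,D} {B} {C} {E,F} {G}
A-E (5): add. Components now {A,D,E,F} {B} {C} {G}
C-D (5): add. Components now {A,C,D,E,F} {B} {G}
C-F (5): skip — C and F already connected.
D-E (6): skip — D and E already connected.
B-C (7): add. Components now {A,B,C,D,E,F} {G}
B-F (11): skip — B and F already connected.
E-G (11): add. Components now {A,B,C,D,E,F,G}
Non-tree edge C-F has weight 5, equal to the heaviest edge on its tree cycle — swapping gives another MST of the same weight. Not unique.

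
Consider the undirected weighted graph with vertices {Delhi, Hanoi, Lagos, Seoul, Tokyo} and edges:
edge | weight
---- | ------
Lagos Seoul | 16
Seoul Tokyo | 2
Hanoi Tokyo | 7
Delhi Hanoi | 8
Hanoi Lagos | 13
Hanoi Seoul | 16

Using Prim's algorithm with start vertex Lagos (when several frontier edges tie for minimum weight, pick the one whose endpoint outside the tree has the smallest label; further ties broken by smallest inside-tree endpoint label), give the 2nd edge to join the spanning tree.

Hanoi-Tokyo

Grow the tree from Lagos using Prim:
Step 1: cheapest edge leaving the tree is Hanoi Lagos (13); add Hanoi.
Step 2: cheapest edge leaving the tree is Hanoi Tokyo (7); add Tokyo.
Step 3: cheapest edge leaving the tree is Seoul Tokyo (2); add Seoul.
Step 4: cheapest edge leaving the tree is Delhi Hanoi (8); add Delhi.
The 2nd edge added is Hanoi Tokyo.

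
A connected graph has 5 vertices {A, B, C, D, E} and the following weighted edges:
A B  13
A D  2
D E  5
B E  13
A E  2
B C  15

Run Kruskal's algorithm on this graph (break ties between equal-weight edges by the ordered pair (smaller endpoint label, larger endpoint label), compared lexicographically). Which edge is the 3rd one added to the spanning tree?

A-B

Sort edges by weight, then run Kruskal:
A D (2): add — endpoints in different components.
A E (2): add — endpoints in different components.
D E (5): skip — D and E already connected.
A B (13): add — endpoints in different components.
B E (13): skip — B and E already connected.
B C (15): add — endpoints in different components.
The 3rd edge added is A B.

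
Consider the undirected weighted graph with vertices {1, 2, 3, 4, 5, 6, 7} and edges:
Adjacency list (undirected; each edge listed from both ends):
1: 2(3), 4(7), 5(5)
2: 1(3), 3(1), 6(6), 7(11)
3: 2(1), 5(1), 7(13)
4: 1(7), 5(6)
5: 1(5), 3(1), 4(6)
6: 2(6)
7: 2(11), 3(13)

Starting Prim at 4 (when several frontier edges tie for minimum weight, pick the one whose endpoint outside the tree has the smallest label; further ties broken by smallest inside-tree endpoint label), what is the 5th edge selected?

Prim's algorithm from 4:
Step 1: frontier [4–5 6, 1–4 7] → take 4–5 (6); add 5.
Step 2: frontier [1–4 7, 3–5 1, 1–5 5] → take 3–5 (1); add 3.
Step 3: frontier [2–3 1, 3–7 13, 1–4 7, 1–5 5] → take 2–3 (1); add 2.
Step 4: frontier [1–2 3, 2–6 6, 2–7 11, 3–7 13, 1–4 7, 1–5 5] → take 1–2 (3); add 1.
Step 5: frontier [2–6 6, 2–7 11, 3–7 13] → take 2–6 (6); add 6.
Step 6: frontier [2–7 11, 3–7 13] → take 2–7 (11); add 7.
The 5th edge added is 2–6.

2-6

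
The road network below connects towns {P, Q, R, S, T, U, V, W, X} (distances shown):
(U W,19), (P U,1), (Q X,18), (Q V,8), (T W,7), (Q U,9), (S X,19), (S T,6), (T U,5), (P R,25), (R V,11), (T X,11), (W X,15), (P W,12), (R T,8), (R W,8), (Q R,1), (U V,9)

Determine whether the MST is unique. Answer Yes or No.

Kruskal: consider edges lightest-first.
P U (1): add — endpoints in different components.
Q R (1): add — endpoints in different components.
T U (5): add — endpoints in different components.
S T (6): add — endpoints in different components.
T W (7): add — endpoints in different components.
Q V (8): add — endpoints in different components.
R T (8): add — endpoints in different components.
R W (8): skip — W and R already connected.
Q U (9): skip — U and Q already connected.
U V (9): skip — U and V already connected.
R V (11): skip — R and V already connected.
T X (11): add — endpoints in different components.
Non-tree edge R W has weight 8, equal to the heaviest edge on its tree cycle — swapping gives another MST of the same weight. Not unique.

No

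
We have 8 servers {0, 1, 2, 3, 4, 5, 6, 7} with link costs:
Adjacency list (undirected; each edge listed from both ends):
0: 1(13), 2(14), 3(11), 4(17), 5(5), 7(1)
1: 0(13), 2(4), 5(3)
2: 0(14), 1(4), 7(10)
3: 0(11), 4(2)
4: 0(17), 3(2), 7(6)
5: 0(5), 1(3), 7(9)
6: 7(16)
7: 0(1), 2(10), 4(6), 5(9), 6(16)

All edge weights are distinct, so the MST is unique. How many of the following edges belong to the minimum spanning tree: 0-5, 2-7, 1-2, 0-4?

Kruskal: consider edges lightest-first.
0-7 (1): add — endpoints in different components.
3-4 (2): add — endpoints in different components.
1-5 (3): add — endpoints in different components.
1-2 (4): add — endpoints in different components.
0-5 (5): add — endpoints in different components.
4-7 (6): add — endpoints in different components.
5-7 (9): skip — 5 and 7 already connected.
2-7 (10): skip — 2 and 7 already connected.
0-3 (11): skip — 0 and 3 already connected.
0-1 (13): skip — 0 and 1 already connected.
0-2 (14): skip — 0 and 2 already connected.
6-7 (16): add — endpoints in different components.
MST edge set: {0-7, 3-4, 1-5, 1-2, 0-5, 4-7, 6-7}.
Of the listed edges, {0-5, 1-2} are in the MST → 2.

2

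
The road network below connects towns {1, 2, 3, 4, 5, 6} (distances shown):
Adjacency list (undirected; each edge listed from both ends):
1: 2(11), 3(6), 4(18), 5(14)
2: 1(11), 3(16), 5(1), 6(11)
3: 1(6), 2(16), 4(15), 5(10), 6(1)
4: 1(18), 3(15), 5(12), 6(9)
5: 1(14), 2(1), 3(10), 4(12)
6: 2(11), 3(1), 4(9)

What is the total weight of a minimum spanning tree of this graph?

Sort edges by weight, then run Kruskal:
2—5 (1): add. Components now {1} {2,5} {3} {4} {6}
3—6 (1): add. Components now {1} {2,5} {3,6} {4}
1—3 (6): add. Components now {1,3,6} {2,5} {4}
4—6 (9): add. Components now {1,3,4,6} {2,5}
3—5 (10): add. Components now {1,2,3,4,5,6}
MST edges: 2—5, 3—6, 1—3, 4—6, 3—5; total weight 1+1+6+9+10 = 27.

27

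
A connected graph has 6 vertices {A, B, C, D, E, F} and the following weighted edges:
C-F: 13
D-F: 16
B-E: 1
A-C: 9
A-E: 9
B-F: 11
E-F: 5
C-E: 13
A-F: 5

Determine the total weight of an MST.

36

Prim, starting at F.
Step 1: frontier [A-F 5, E-F 5, B-F 11, C-F 13, D-F 16] → take A-F (5); add A.
Step 2: frontier [A-C 9, A-E 9, E-F 5, B-F 11, C-F 13, D-F 16] → take E-F (5); add E.
Step 3: frontier [A-C 9, B-E 1, C-E 13, B-F 11, C-F 13, D-F 16] → take B-E (1); add B.
Step 4: frontier [A-C 9, C-E 13, C-F 13, D-F 16] → take A-C (9); add C.
Step 5: frontier [D-F 16] → take D-F (16); add D.
MST edges: A-F, E-F, B-E, A-C, D-F; total weight 5+5+1+9+16 = 36.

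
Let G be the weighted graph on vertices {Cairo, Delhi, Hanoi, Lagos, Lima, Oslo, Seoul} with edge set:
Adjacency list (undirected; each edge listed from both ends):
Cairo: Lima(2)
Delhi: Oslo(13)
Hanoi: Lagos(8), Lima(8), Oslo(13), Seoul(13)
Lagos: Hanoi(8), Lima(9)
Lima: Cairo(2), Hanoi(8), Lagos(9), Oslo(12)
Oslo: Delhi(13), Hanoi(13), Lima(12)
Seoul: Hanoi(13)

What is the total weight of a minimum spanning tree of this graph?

Sort edges by weight, then run Kruskal:
Cairo Lima (2): add. Components now {Oslo} {Delhi} {Hanoi} {Cairo,Lima} {Lagos} {Seoul}
Hanoi Lagos (8): add. Components now {Oslo} {Delhi} {Hanoi,Lagos} {Cairo,Lima} {Seoul}
Hanoi Lima (8): add. Components now {Oslo} {Delhi} {Cairo,Hanoi,Lagos,Lima} {Seoul}
Lagos Lima (9): skip — Lima and Lagos already connected.
Lima Oslo (12): add. Components now {Cairo,Hanoi,Lagos,Lima,Oslo} {Delhi} {Seoul}
Delhi Oslo (13): add. Components now {Cairo,Delhi,Hanoi,Lagos,Lima,Oslo} {Seoul}
Hanoi Oslo (13): skip — Oslo and Hanoi already connected.
Hanoi Seoul (13): add. Components now {Cairo,Delhi,Hanoi,Lagos,Lima,Oslo,Seoul}
MST edges: Cairo Lima, Hanoi Lagos, Hanoi Lima, Lima Oslo, Delhi Oslo, Hanoi Seoul; total weight 2+8+8+12+13+13 = 56.

56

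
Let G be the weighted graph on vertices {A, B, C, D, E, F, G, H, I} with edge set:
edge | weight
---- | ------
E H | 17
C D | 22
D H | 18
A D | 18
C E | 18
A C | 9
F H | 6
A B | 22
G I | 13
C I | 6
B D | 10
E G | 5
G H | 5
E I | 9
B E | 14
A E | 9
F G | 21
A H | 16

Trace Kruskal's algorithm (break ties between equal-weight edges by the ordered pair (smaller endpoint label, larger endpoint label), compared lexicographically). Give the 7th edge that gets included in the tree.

Kruskal's algorithm — process edges by increasing weight (ties by edge label):
E G (5): add — endpoints in different components.
G H (5): add — endpoints in different components.
C I (6): add — endpoints in different components.
F H (6): add — endpoints in different components.
A C (9): add — endpoints in different components.
A E (9): add — endpoints in different components.
E I (9): skip — E and I already connected.
B D (10): add — endpoints in different components.
G I (13): skip — G and I already connected.
B E (14): add — endpoints in different components.
The 7th edge added is B D.

B-D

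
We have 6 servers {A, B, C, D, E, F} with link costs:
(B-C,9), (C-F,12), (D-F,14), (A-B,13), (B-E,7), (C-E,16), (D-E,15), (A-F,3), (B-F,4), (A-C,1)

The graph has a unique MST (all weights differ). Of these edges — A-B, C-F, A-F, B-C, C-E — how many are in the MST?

Kruskal: consider edges lightest-first.
A-C (1): add. Components now {A,C} {B} {D} {E} {F}
A-F (3): add. Components now {A,C,F} {B} {D} {E}
B-F (4): add. Components now {A,B,C,F} {D} {E}
B-E (7): add. Components now {A,B,C,E,F} {D}
B-C (9): skip — B and C already connected.
C-F (12): skip — C and F already connected.
A-B (13): skip — A and B already connected.
D-F (14): add. Components now {A,B,C,D,E,F}
MST edge set: {A-C, A-F, B-F, B-E, D-F}.
Of the listed edges, {A-F} are in the MST → 1.

1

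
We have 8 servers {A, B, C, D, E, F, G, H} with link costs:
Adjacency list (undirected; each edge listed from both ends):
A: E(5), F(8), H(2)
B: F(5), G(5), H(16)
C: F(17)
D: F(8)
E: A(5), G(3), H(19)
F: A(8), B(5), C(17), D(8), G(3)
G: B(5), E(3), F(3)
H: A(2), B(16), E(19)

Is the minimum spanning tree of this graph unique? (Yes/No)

No

Sort edges by weight, then run Kruskal:
A—H (2): add — endpoints in different components.
E—G (3): add — endpoints in different components.
F—G (3): add — endpoints in different components.
A—E (5): add — endpoints in different components.
B—F (5): add — endpoints in different components.
B—G (5): skip — B and G already connected.
A—F (8): skip — A and F already connected.
D—F (8): add — endpoints in different components.
B—H (16): skip — B and H already connected.
C—F (17): add — endpoints in different components.
Non-tree edge B—G has weight 5, equal to the heaviest edge on its tree cycle — swapping gives another MST of the same weight. Not unique.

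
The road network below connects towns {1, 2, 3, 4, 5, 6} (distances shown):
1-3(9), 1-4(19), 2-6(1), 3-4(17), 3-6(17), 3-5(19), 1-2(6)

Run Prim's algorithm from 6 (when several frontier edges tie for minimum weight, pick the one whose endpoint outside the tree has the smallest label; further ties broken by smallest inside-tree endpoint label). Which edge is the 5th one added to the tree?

3-5

Grow the tree from 6 using Prim:
Step 1: cheapest edge leaving the tree is 2-6 (1); add 2.
Step 2: cheapest edge leaving the tree is 1-2 (6); add 1.
Step 3: cheapest edge leaving the tree is 1-3 (9); add 3.
Step 4: cheapest edge leaving the tree is 3-4 (17); add 4.
Step 5: cheapest edge leaving the tree is 3-5 (19); add 5.
The 5th edge added is 3-5.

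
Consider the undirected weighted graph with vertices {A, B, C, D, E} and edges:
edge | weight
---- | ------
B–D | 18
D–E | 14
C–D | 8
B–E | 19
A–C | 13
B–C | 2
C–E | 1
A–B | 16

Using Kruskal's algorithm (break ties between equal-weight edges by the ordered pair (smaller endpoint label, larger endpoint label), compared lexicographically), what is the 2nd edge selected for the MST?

B-C

Sort edges by weight, then run Kruskal:
C–E (1): add — endpoints in different components.
B–C (2): add — endpoints in different components.
C–D (8): add — endpoints in different components.
A–C (13): add — endpoints in different components.
The 2nd edge added is B–C.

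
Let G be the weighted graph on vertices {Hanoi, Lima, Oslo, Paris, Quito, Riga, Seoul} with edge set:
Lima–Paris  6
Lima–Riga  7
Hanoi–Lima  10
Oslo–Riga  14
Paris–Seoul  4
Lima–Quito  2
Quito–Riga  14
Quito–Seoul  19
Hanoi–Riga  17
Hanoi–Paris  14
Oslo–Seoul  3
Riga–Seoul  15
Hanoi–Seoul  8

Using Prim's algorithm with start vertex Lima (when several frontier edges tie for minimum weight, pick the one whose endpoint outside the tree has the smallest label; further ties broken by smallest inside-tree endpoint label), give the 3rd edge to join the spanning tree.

Prim, starting at Lima.
Step 1: frontier [Lima–Quito 2, Lima–Paris 6, Lima–Riga 7, Hanoi–Lima 10] → take Lima–Quito (2); add Quito.
Step 2: frontier [Lima–Paris 6, Lima–Riga 7, Hanoi–Lima 10, Quito–Riga 14, Quito–Seoul 19] → take Lima–Paris (6); add Paris.
Step 3: frontier [Lima–Riga 7, Hanoi–Lima 10, Paris–Seoul 4, Hanoi–Paris 14, Quito–Riga 14, Quito–Seoul 19] → take Paris–Seoul (4); add Seoul.
Step 4: frontier [Lima–Riga 7, Hanoi–Lima 10, Hanoi–Paris 14, Quito–Riga 14, Oslo–Seoul 3, Hanoi–Seoul 8, Riga–Seoul 15] → take Oslo–Seoul (3); add Oslo.
Step 5: frontier [Lima–Riga 7, Hanoi–Lima 10, Oslo–Riga 14, Hanoi–Paris 14, Quito–Riga 14, Hanoi–Seoul 8, Riga–Seoul 15] → take Lima–Riga (7); add Riga.
Step 6: frontier [Hanoi–Lima 10, Hanoi–Paris 14, Hanoi–Riga 17, Hanoi–Seoul 8] → take Hanoi–Seoul (8); add Hanoi.
The 3rd edge added is Paris–Seoul.

Paris-Seoul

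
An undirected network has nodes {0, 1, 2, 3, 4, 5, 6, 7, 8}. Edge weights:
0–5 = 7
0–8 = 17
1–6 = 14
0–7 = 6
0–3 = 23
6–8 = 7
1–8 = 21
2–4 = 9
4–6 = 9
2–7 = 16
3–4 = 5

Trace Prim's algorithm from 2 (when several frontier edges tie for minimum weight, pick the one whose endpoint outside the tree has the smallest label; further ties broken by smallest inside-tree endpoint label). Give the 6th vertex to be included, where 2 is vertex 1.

Grow the tree from 2 using Prim:
Step 1: cheapest edge leaving the tree is 2–4 (9); add 4.
Step 2: cheapest edge leaving the tree is 3–4 (5); add 3.
Step 3: cheapest edge leaving the tree is 4–6 (9); add 6.
Step 4: cheapest edge leaving the tree is 6–8 (7); add 8.
Step 5: cheapest edge leaving the tree is 1–6 (14); add 1.
Step 6: cheapest edge leaving the tree is 2–7 (16); add 7.
Step 7: cheapest edge leaving the tree is 0–7 (6); add 0.
Step 8: cheapest edge leaving the tree is 0–5 (7); add 5.
Vertex order: 2, 4, 3, 6, 8, 1, 7, 0, 5. The 6th vertex is 1.

1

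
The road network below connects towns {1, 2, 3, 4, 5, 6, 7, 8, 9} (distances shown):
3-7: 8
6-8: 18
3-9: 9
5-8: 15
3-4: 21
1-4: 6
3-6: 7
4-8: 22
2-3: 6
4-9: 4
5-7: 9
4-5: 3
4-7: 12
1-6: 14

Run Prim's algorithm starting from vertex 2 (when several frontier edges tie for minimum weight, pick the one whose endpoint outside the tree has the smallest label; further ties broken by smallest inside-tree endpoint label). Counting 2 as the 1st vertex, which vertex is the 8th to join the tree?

1

Prim, starting at 2.
Step 1: cheapest edge leaving the tree is 2-3 (6); add 3.
Step 2: cheapest edge leaving the tree is 3-6 (7); add 6.
Step 3: cheapest edge leaving the tree is 3-7 (8); add 7.
Step 4: cheapest edge leaving the tree is 5-7 (9); add 5.
Step 5: cheapest edge leaving the tree is 4-5 (3); add 4.
Step 6: cheapest edge leaving the tree is 4-9 (4); add 9.
Step 7: cheapest edge leaving the tree is 1-4 (6); add 1.
Step 8: cheapest edge leaving the tree is 5-8 (15); add 8.
Vertex order: 2, 3, 6, 7, 5, 4, 9, 1, 8. The 8th vertex is 1.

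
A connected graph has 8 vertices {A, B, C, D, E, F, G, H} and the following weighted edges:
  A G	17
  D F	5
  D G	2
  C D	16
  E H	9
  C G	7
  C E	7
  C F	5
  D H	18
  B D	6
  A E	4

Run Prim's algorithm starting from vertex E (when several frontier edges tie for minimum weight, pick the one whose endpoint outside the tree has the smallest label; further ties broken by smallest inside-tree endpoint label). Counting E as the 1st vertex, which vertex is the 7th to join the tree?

Prim, starting at E.
Step 1: cheapest edge leaving the tree is A E (4); add A.
Step 2: cheapest edge leaving the tree is C E (7); add C.
Step 3: cheapest edge leaving the tree is C F (5); add F.
Step 4: cheapest edge leaving the tree is D F (5); add D.
Step 5: cheapest edge leaving the tree is D G (2); add G.
Step 6: cheapest edge leaving the tree is B D (6); add B.
Step 7: cheapest edge leaving the tree is E H (9); add H.
Vertex order: E, A, C, F, D, G, B, H. The 7th vertex is B.

B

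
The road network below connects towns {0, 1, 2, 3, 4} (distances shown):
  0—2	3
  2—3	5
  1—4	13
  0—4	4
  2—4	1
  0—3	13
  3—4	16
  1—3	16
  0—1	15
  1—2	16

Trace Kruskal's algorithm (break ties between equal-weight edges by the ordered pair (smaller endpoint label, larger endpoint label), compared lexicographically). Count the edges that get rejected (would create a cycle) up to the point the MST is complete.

2

Kruskal's algorithm — process edges by increasing weight (ties by edge label):
2—4 (1): add — endpoints in different components.
0—2 (3): add — endpoints in different components.
0—4 (4): skip — 0 and 4 already connected.
2—3 (5): add — endpoints in different components.
0—3 (13): skip — 0 and 3 already connected.
1—4 (13): add — endpoints in different components.
Edges rejected before the tree was complete: 2.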